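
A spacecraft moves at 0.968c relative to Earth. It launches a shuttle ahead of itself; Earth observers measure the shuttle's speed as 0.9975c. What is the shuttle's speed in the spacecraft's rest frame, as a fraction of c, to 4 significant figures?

Inverse velocity addition: u' = (u − v)/(1 − uv/c²)
= (0.9975 − 0.968)/(1 − 0.9975×0.968) = 0.02950/0.0344200 = 0.8571

u' ≈ 0.8571c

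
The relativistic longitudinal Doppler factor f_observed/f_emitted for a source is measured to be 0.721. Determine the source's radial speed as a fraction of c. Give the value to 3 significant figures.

β ≈ 0.316

f_obs/f_src = √((1−β)/(1+β)) = 0.721  ⇒  (1−β)/(1+β) = 0.51984
β = |1 − D²|/(1 + D²) = |1 − 0.51984|/(1 + 0.51984) = 0.316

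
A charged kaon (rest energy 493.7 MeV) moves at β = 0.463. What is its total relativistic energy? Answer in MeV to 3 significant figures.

E ≈ 557 MeV

γ = 1/√(1 − 0.463²) = 1.1282
E = γm₀c² = 1.1282 × 493.7 MeV = 557 MeV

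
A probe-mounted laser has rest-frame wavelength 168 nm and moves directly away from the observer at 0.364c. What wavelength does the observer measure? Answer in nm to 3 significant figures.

Relativistic Doppler: λ_obs = λ_src √((1+β)/(1−β))
= 168 × √(1.3640/0.63600) = 168 × 1.4645 = 246 nm

λ_obs ≈ 246 nm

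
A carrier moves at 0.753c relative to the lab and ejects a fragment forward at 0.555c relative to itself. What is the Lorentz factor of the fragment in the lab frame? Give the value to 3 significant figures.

u_lab = (0.555 + 0.753)/(1 + 0.555×0.753) = 1.308/1.41792 = 0.922481
γ = 1/√(1 − 0.922481²) = 2.59

γ ≈ 2.59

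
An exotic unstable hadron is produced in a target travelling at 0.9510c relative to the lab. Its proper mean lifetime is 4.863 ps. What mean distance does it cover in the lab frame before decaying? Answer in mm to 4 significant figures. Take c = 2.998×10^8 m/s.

d ≈ 4.484 mm

γ = 1/√(1 − 0.9510²) = 3.23425
Dilated lifetime: Δt = γτ₀ = 3.23425 × 4.863 ps = 15.7281 ps
d = vΔt = 0.9510c × 15.7281 ps = 2.85110×10^8 m/s × 1.57281×10^-11 s = 4.484 mm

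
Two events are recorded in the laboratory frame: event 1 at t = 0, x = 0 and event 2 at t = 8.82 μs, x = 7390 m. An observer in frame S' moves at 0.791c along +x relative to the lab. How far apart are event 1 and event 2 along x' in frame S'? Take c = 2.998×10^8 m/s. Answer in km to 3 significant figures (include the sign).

Δx' ≈ 8.66 km

γ = 1/√(1 − 0.791²) = 1.6345
Δx' = γ(Δx − vΔt) = 1.6345 × (7390 m − 0.791×(2.998×10^8 m/s)×8.82×10^-6 s)
= 1.6345 × (5298.4 m) = 8.66 km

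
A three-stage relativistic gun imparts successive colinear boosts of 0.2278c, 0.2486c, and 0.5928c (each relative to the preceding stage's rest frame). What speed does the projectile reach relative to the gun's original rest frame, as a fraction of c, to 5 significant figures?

u ≈ 0.82355c

Compose boost 2: (0.2486 + 0.2278)/(1 + 0.2486×0.2278) = 0.47640/1.056631 = 0.4508669
Compose boost 3: (0.5928 + 0.4508669)/(1 + 0.5928×0.4508669) = 1.043667/1.267274 = 0.82355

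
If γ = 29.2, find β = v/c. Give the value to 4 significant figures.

β ≈ 0.9994

β = √(1 − 1/γ²) = √(1 − 1/29.2²) = √(0.998827) = 0.9994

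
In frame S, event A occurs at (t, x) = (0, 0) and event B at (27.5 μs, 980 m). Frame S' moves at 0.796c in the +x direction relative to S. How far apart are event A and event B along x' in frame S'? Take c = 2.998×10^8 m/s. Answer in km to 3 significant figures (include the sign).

Δx' ≈ -9.22 km

γ = 1/√(1 − 0.796²) = 1.6521
Δx' = γ(Δx − vΔt) = 1.6521 × (980 m − 0.796×(2.998×10^8 m/s)×27.5×10^-6 s)
= 1.6521 × (-5582.6 m) = -9.22 km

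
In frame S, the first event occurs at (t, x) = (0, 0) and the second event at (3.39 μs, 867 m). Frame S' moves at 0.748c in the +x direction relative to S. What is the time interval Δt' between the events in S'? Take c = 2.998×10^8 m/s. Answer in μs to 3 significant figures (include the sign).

γ = 1/√(1 − 0.748²) = 1.5067
Δt' = γ(Δt − vΔx/c²) = 1.5067 × (3.39 μs − 0.748×867 m / (2.998×10^8 m/s))
= 1.5067 × (1.2268 μs) = 1.85 μs

Δt' ≈ 1.85 μs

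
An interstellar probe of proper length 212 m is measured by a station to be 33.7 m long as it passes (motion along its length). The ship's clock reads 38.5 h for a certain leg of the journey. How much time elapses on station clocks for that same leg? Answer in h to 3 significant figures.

Length contraction ⇒ γ = L₀/L = 212/33.7 = 6.2908
Time dilation: Δt = γτ₀ = 6.2908 × 38.5 h = 242 h

Δt ≈ 242 h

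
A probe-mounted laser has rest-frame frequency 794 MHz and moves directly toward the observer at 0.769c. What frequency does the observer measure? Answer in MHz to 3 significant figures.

Relativistic Doppler: f_obs = f_src √((1+β)/(1−β))
= 794 × √(1.7690/0.23100) = 794 × 2.7673 = 2200 MHz

f_obs ≈ 2200 MHz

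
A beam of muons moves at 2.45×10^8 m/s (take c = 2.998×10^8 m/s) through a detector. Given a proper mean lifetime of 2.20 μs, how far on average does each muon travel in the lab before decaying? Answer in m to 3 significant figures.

d ≈ 935 m

β = v/c = 2.45×10^8 / 2.998×10^8 = 0.81721
γ = 1/√(1 − 0.81721²) = 1.7351
Dilated lifetime: Δt = γτ₀ = 1.7351 × 2.20 μs = 3.8172 μs
d = vΔt = 0.81721c × 3.8172 μs = 2.4500×10^8 m/s × 3.8172×10^-6 s = 935 m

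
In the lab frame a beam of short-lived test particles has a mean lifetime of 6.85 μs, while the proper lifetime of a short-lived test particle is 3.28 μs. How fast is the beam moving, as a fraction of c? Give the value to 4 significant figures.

β ≈ 0.8779

γ = Δt/τ₀ = 6.85/3.28 = 2.08841
β = √(1 − 1/γ²) = √(1 − 1/2.08841²) = 0.8779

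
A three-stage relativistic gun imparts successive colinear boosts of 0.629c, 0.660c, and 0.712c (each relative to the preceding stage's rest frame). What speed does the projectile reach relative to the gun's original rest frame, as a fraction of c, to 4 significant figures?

Compose boost 2: (0.660 + 0.629)/(1 + 0.660×0.629) = 1.289/1.41514 = 0.910864
Compose boost 3: (0.712 + 0.910864)/(1 + 0.712×0.910864) = 1.62286/1.64854 = 0.9844

u ≈ 0.9844c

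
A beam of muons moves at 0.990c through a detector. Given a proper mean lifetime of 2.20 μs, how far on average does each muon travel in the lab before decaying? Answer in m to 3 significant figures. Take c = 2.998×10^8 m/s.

γ = 1/√(1 − 0.990²) = 7.0888
Dilated lifetime: Δt = γτ₀ = 7.0888 × 2.20 μs = 15.595 μs
d = vΔt = 0.990c × 15.595 μs = 2.9680×10^8 m/s × 1.5595×10^-5 s = 4630 m

d ≈ 4630 m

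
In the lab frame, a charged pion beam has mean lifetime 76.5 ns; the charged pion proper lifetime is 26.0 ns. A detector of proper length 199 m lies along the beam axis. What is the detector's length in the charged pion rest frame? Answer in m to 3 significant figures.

L ≈ 67.6 m

Time dilation ⇒ γ = Δt/τ₀ = 76.5/26.0 = 2.9423
Length contraction: L = L₀/γ = 199/2.9423 = 67.6 m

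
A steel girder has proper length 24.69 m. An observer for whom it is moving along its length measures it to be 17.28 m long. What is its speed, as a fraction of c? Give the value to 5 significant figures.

β ≈ 0.71426

γ = L₀/L = 24.69/17.28 = 1.428819
β = √(1 − 1/γ²) = 0.71426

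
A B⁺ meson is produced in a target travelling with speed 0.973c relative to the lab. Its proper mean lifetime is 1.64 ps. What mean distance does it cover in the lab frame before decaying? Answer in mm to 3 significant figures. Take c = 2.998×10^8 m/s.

d ≈ 2.07 mm

γ = 1/√(1 − 0.973²) = 4.3327
Dilated lifetime: Δt = γτ₀ = 4.3327 × 1.64 ps = 7.1056 ps
d = vΔt = 0.973c × 7.1056 ps = 2.9171×10^8 m/s × 7.1056×10^-12 s = 2.07 mm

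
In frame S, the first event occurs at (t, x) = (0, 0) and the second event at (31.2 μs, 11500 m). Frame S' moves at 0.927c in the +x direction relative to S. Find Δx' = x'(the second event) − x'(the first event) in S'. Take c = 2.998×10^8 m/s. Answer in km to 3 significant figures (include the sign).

Δx' ≈ 7.54 km

γ = 1/√(1 − 0.927²) = 2.6662
Δx' = γ(Δx − vΔt) = 2.6662 × (11500 m − 0.927×(2.998×10^8 m/s)×31.2×10^-6 s)
= 2.6662 × (2829.1 m) = 7.54 km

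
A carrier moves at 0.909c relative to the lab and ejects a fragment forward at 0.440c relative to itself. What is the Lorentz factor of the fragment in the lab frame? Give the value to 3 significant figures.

u_lab = (0.440 + 0.909)/(1 + 0.440×0.909) = 1.349/1.39996 = 0.963599
γ = 1/√(1 − 0.963599²) = 3.74

γ ≈ 3.74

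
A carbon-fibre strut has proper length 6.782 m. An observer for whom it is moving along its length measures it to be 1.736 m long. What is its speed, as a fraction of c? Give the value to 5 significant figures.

γ = L₀/L = 6.782/1.736 = 3.906682
β = √(1 − 1/γ²) = 0.96668

β ≈ 0.96668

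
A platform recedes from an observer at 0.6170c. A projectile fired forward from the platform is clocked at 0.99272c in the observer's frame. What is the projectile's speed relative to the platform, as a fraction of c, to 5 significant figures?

u' ≈ 0.96962c

Inverse velocity addition: u' = (u − v)/(1 − uv/c²)
= (0.99272 − 0.6170)/(1 − 0.99272×0.6170) = 0.37572/0.3874918 = 0.96962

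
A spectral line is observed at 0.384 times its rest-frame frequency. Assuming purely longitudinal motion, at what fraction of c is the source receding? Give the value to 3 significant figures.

β ≈ 0.743

f_obs/f_src = √((1−β)/(1+β)) = 0.384  ⇒  (1−β)/(1+β) = 0.14746
β = |1 − D²|/(1 + D²) = |1 − 0.14746|/(1 + 0.14746) = 0.743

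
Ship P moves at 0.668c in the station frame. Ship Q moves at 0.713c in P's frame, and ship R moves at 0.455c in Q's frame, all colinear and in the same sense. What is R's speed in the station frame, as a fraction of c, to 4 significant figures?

Compose boost 2: (0.713 + 0.668)/(1 + 0.713×0.668) = 1.381/1.47628 = 0.935457
Compose boost 3: (0.455 + 0.935457)/(1 + 0.455×0.935457) = 1.39046/1.42563 = 0.9753

u ≈ 0.9753c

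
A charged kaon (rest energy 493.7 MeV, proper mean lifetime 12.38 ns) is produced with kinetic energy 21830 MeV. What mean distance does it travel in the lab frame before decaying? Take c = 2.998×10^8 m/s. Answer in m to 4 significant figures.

d ≈ 167.8 m

γ = 1 + K/(m₀c²) = 1 + 21830/493.7 = 45.2171
β = √(1 − 1/γ²) = 0.999755
Dilated lifetime: γτ₀ = 45.2171 × 12.38 ns = 559.788 ns
d = βc·γτ₀ = 0.999755 × (2.998×10^8 m/s) × 5.59788×10^-7 s = 167.8 m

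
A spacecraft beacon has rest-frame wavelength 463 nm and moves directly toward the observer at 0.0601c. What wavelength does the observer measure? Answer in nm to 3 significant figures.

λ_obs ≈ 436 nm

Relativistic Doppler: λ_obs = λ_src √((1−β)/(1+β))
= 463 × √(0.93990/1.0601) = 463 × 0.94160 = 436 nm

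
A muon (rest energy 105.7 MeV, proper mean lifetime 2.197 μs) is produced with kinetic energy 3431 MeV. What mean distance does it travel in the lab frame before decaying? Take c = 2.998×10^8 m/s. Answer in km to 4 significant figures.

d ≈ 22.03 km

γ = 1 + K/(m₀c²) = 1 + 3431/105.7 = 33.4598
β = √(1 − 1/γ²) = 0.999553
Dilated lifetime: γτ₀ = 33.4598 × 2.197 μs = 73.5112 μs
d = βc·γτ₀ = 0.999553 × (2.998×10^8 m/s) × 7.35112×10^-5 s = 22.03 km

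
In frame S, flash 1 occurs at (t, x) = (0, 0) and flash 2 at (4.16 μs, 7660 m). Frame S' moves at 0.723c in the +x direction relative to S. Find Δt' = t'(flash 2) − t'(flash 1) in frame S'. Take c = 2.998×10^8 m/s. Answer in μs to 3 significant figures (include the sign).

Δt' ≈ -20.7 μs

γ = 1/√(1 − 0.723²) = 1.4475
Δt' = γ(Δt − vΔx/c²) = 1.4475 × (4.16 μs − 0.723×7660 m / (2.998×10^8 m/s))
= 1.4475 × (-14.313 μs) = -20.7 μs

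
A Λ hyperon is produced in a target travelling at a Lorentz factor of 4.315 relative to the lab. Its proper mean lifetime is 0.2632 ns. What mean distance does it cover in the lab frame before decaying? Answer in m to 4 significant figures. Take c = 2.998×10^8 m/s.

β = √(1 − 1/γ²) = √(1 − 1/4.315²) = 0.972775
Dilated lifetime: Δt = γτ₀ = 4.315 × 0.2632 ns = 1.13571 ns
d = vΔt = 0.972775c × 1.13571 ns = 2.91638×10^8 m/s × 1.13571×10^-9 s = 0.3312 m

d ≈ 0.3312 m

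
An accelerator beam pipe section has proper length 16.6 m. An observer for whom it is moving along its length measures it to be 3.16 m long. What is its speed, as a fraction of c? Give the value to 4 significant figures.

γ = L₀/L = 16.6/3.16 = 5.25316
β = √(1 − 1/γ²) = 0.9817

β ≈ 0.9817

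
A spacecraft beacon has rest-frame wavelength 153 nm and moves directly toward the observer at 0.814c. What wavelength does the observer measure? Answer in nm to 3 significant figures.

Relativistic Doppler: λ_obs = λ_src √((1−β)/(1+β))
= 153 × √(0.18600/1.8140) = 153 × 0.32021 = 49.0 nm

λ_obs ≈ 49.0 nm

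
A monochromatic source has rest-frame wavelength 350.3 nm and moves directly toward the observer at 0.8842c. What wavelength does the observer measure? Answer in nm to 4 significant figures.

λ_obs ≈ 86.84 nm

Relativistic Doppler: λ_obs = λ_src √((1−β)/(1+β))
= 350.3 × √(0.115800/1.88420) = 350.3 × 0.247908 = 86.84 nm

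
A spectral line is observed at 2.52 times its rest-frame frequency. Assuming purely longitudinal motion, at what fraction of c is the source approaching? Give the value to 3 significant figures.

f_obs/f_src = √((1+β)/(1−β)) = 2.52  ⇒  (1+β)/(1−β) = 6.3504
β = |1 − D²|/(1 + D²) = |1 − 6.3504|/(1 + 6.3504) = 0.728

β ≈ 0.728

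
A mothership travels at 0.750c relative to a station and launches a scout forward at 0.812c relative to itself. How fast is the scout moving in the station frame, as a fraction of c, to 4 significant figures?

Compose boost 2: (0.812 + 0.750)/(1 + 0.812×0.750) = 1.562/1.60900 = 0.9708

u ≈ 0.9708c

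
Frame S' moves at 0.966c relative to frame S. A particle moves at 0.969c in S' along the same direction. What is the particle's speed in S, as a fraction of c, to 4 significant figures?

Relativistic velocity addition: u = (u' + v)/(1 + u'v/c²)
= (0.969 + 0.966)/(1 + 0.969×0.966) = 1.935/1.93605 = 0.9995

u ≈ 0.9995c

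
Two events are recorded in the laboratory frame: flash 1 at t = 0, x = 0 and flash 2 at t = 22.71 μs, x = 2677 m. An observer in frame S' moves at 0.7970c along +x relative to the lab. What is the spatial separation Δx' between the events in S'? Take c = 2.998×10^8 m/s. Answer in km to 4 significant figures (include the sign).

γ = 1/√(1 − 0.7970²) = 1.65569
Δx' = γ(Δx − vΔt) = 1.65569 × (2677 m − 0.7970×(2.998×10^8 m/s)×22.71×10^-6 s)
= 1.65569 × (-2749.34 m) = -4.552 km

Δx' ≈ -4.552 km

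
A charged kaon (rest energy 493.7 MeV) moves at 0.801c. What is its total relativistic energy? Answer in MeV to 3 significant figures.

γ = 1/√(1 − 0.801²) = 1.6704
E = γm₀c² = 1.6704 × 493.7 MeV = 825 MeV

E ≈ 825 MeV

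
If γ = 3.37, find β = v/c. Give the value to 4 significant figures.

β = √(1 − 1/γ²) = √(1 − 1/3.37²) = √(0.911948) = 0.9550

β ≈ 0.9550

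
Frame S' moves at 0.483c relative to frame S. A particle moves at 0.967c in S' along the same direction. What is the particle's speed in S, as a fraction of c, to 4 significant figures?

Relativistic velocity addition: u = (u' + v)/(1 + u'v/c²)
= (0.967 + 0.483)/(1 + 0.967×0.483) = 1.450/1.46706 = 0.9884

u ≈ 0.9884c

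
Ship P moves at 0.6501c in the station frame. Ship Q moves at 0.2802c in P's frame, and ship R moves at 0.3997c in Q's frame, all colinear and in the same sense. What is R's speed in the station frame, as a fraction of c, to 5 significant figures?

Compose boost 2: (0.2802 + 0.6501)/(1 + 0.2802×0.6501) = 0.93030/1.182158 = 0.7869506
Compose boost 3: (0.3997 + 0.7869506)/(1 + 0.3997×0.7869506) = 1.186651/1.314544 = 0.90271

u ≈ 0.90271c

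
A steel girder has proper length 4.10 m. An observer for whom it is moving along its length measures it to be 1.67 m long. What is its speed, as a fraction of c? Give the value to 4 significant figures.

γ = L₀/L = 4.10/1.67 = 2.45509
β = √(1 − 1/γ²) = 0.9133

β ≈ 0.9133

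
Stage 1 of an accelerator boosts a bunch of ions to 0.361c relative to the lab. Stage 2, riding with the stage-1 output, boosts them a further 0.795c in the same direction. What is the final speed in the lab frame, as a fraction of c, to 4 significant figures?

u ≈ 0.8982c

Compose boost 2: (0.795 + 0.361)/(1 + 0.795×0.361) = 1.156/1.28700 = 0.8982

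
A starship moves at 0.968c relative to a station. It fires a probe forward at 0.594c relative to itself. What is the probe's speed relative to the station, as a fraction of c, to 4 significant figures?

u ≈ 0.9918c

Relativistic velocity addition: u = (u' + v)/(1 + u'v/c²)
= (0.594 + 0.968)/(1 + 0.594×0.968) = 1.562/1.57499 = 0.9918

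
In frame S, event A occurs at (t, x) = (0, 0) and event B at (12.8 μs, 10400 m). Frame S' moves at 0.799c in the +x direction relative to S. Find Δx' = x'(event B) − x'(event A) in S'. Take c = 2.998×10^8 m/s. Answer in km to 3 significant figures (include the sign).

γ = 1/√(1 − 0.799²) = 1.6630
Δx' = γ(Δx − vΔt) = 1.6630 × (10400 m − 0.799×(2.998×10^8 m/s)×12.8×10^-6 s)
= 1.6630 × (7333.9 m) = 12.2 km

Δx' ≈ 12.2 km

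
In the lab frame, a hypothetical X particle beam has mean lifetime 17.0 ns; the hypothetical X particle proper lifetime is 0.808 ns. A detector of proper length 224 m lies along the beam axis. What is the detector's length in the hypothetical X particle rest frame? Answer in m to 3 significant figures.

L ≈ 10.6 m

Time dilation ⇒ γ = Δt/τ₀ = 17.0/0.808 = 21.040
Length contraction: L = L₀/γ = 224/21.040 = 10.6 m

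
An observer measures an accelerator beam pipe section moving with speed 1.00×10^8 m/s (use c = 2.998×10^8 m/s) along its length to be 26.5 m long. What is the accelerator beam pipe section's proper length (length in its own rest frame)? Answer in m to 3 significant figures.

β = v/c = 1.00×10^8 / 2.998×10^8 = 0.33356
γ = 1/√(1 − 0.33356²) = 1.0607
L₀ = γL = 1.0607 × 26.5 = 28.1 m

L₀ ≈ 28.1 m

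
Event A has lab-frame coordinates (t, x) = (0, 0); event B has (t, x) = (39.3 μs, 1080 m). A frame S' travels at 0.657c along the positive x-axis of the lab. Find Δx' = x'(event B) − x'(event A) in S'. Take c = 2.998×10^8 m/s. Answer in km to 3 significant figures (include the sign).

Δx' ≈ -8.84 km

γ = 1/√(1 − 0.657²) = 1.3265
Δx' = γ(Δx − vΔt) = 1.3265 × (1080 m − 0.657×(2.998×10^8 m/s)×39.3×10^-6 s)
= 1.3265 × (-6660.9 m) = -8.84 km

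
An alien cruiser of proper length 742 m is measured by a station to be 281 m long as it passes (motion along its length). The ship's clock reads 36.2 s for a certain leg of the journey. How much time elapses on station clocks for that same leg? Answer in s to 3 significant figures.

Δt ≈ 95.6 s

Length contraction ⇒ γ = L₀/L = 742/281 = 2.6406
Time dilation: Δt = γτ₀ = 2.6406 × 36.2 s = 95.6 s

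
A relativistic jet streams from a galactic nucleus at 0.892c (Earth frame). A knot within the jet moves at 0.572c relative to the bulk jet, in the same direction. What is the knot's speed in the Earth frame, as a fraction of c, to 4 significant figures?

Relativistic velocity addition: u = (u' + v)/(1 + u'v/c²)
= (0.572 + 0.892)/(1 + 0.572×0.892) = 1.464/1.51022 = 0.9694

u ≈ 0.9694c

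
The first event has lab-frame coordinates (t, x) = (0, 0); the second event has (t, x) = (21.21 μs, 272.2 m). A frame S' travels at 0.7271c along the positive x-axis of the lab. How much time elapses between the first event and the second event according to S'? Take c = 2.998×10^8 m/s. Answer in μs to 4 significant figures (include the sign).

γ = 1/√(1 − 0.7271²) = 1.45660
Δt' = γ(Δt − vΔx/c²) = 1.45660 × (21.21 μs − 0.7271×272.2 m / (2.998×10^8 m/s))
= 1.45660 × (20.5498 μs) = 29.93 μs

Δt' ≈ 29.93 μs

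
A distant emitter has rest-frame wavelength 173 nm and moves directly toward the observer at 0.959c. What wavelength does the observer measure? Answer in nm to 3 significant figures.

λ_obs ≈ 25.0 nm

Relativistic Doppler: λ_obs = λ_src √((1−β)/(1+β))
= 173 × √(0.041000/1.9590) = 173 × 0.14467 = 25.0 nm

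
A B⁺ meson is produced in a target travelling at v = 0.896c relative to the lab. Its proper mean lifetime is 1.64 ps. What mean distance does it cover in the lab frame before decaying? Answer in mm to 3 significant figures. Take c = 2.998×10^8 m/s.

d ≈ 0.992 mm

γ = 1/√(1 − 0.896²) = 2.2520
Dilated lifetime: Δt = γτ₀ = 2.2520 × 1.64 ps = 3.6932 ps
d = vΔt = 0.896c × 3.6932 ps = 2.6862×10^8 m/s × 3.6932×10^-12 s = 0.992 mm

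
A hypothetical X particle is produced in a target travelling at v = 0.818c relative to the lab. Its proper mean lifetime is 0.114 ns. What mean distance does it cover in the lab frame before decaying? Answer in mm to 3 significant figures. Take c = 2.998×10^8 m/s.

γ = 1/√(1 − 0.818²) = 1.7385
Dilated lifetime: Δt = γτ₀ = 1.7385 × 0.114 ns = 0.19819 ns
d = vΔt = 0.818c × 0.19819 ns = 2.4524×10^8 m/s × 1.9819×10^-10 s = 48.6 mm

d ≈ 48.6 mm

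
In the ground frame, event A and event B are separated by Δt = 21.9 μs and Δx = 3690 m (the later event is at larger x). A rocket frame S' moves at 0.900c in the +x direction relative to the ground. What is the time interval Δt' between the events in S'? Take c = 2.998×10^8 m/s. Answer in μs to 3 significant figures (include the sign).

Δt' ≈ 24.8 μs

γ = 1/√(1 − 0.900²) = 2.2942
Δt' = γ(Δt − vΔx/c²) = 2.2942 × (21.9 μs − 0.900×3690 m / (2.998×10^8 m/s))
= 2.2942 × (10.823 μs) = 24.8 μs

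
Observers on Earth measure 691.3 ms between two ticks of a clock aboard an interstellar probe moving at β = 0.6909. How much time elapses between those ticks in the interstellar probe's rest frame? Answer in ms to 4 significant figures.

τ₀ ≈ 499.8 ms

γ = 1/√(1 − 0.6909²) = 1.38322
Proper time: τ₀ = Δt/γ = 691.3/1.38322 = 499.8 ms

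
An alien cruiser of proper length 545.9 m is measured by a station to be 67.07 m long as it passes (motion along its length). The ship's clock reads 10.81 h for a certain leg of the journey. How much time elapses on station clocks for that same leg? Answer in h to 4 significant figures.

Δt ≈ 87.99 h

Length contraction ⇒ γ = L₀/L = 545.9/67.07 = 8.13926
Time dilation: Δt = γτ₀ = 8.13926 × 10.81 h = 87.99 h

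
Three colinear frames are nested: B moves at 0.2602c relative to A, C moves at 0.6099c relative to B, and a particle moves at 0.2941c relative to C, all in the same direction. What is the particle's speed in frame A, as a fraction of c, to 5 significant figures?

Compose boost 2: (0.6099 + 0.2602)/(1 + 0.6099×0.2602) = 0.87010/1.158696 = 0.7509304
Compose boost 3: (0.2941 + 0.7509304)/(1 + 0.2941×0.7509304) = 1.045030/1.220849 = 0.85599

u ≈ 0.85599c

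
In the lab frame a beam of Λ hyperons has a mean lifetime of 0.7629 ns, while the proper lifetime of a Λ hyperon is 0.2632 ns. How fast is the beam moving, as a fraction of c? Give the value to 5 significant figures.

β ≈ 0.93860

γ = Δt/τ₀ = 0.7629/0.2632 = 2.898556
β = √(1 − 1/γ²) = √(1 − 1/2.898556²) = 0.93860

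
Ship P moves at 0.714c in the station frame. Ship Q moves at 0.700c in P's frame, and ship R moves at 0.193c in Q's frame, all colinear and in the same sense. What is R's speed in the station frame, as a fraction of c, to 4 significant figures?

Compose boost 2: (0.700 + 0.714)/(1 + 0.700×0.714) = 1.414/1.49980 = 0.942792
Compose boost 3: (0.193 + 0.942792)/(1 + 0.193×0.942792) = 1.13579/1.18196 = 0.9609

u ≈ 0.9609c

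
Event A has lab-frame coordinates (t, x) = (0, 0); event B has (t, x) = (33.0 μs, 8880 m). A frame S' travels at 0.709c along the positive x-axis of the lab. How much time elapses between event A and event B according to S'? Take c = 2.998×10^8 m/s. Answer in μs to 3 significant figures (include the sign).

Δt' ≈ 17.0 μs

γ = 1/√(1 − 0.709²) = 1.4180
Δt' = γ(Δt − vΔx/c²) = 1.4180 × (33.0 μs − 0.709×8880 m / (2.998×10^8 m/s))
= 1.4180 × (12.000 μs) = 17.0 μs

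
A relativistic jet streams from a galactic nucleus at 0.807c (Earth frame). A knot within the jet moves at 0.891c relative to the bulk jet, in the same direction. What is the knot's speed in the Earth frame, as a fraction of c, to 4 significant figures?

u ≈ 0.9878c

Relativistic velocity addition: u = (u' + v)/(1 + u'v/c²)
= (0.891 + 0.807)/(1 + 0.891×0.807) = 1.698/1.71904 = 0.9878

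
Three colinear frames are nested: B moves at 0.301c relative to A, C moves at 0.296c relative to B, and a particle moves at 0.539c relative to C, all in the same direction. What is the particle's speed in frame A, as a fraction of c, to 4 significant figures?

Compose boost 2: (0.296 + 0.301)/(1 + 0.296×0.301) = 0.5970/1.08910 = 0.548161
Compose boost 3: (0.539 + 0.548161)/(1 + 0.539×0.548161) = 1.08716/1.29546 = 0.8392

u ≈ 0.8392c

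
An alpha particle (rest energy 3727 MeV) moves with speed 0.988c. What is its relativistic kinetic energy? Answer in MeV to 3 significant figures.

K ≈ 20400 MeV

γ = 1/√(1 − 0.988²) = 6.4744
K = (γ − 1)m₀c² = (6.4744 − 1) × 3727 MeV = 5.4744 × 3727 MeV = 20400 MeV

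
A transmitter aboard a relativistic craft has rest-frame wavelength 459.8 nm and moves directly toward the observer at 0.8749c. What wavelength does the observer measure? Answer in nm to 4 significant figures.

Relativistic Doppler: λ_obs = λ_src √((1−β)/(1+β))
= 459.8 × √(0.125100/1.87490) = 459.8 × 0.258309 = 118.8 nm

λ_obs ≈ 118.8 nm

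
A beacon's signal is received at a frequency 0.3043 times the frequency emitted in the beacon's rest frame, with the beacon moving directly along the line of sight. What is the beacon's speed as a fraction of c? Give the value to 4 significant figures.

β ≈ 0.8305

f_obs/f_src = √((1−β)/(1+β)) = 0.3043  ⇒  (1−β)/(1+β) = 0.0925985
β = |1 − D²|/(1 + D²) = |1 − 0.0925985|/(1 + 0.0925985) = 0.8305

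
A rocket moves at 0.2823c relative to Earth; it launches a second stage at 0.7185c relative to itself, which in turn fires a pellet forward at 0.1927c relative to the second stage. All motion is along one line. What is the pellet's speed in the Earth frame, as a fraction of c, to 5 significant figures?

Compose boost 2: (0.7185 + 0.2823)/(1 + 0.7185×0.2823) = 1.0008/1.202833 = 0.8320360
Compose boost 3: (0.1927 + 0.8320360)/(1 + 0.1927×0.8320360) = 1.024736/1.160333 = 0.88314

u ≈ 0.88314c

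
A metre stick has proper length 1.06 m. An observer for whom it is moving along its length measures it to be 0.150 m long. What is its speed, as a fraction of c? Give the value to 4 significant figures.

β ≈ 0.9899

γ = L₀/L = 1.06/0.150 = 7.06667
β = √(1 − 1/γ²) = 0.9899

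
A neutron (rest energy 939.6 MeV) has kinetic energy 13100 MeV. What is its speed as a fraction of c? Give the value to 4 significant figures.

γ = 1 + K/(m₀c²) = 1 + 13100/939.6 = 14.9421
β = √(1 − 1/γ²) = 0.9978

β ≈ 0.9978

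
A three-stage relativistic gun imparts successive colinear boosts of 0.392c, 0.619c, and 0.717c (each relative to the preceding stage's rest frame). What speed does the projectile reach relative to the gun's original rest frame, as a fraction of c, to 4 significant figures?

u ≈ 0.9667c

Compose boost 2: (0.619 + 0.392)/(1 + 0.619×0.392) = 1.011/1.24265 = 0.813585
Compose boost 3: (0.717 + 0.813585)/(1 + 0.717×0.813585) = 1.53059/1.58334 = 0.9667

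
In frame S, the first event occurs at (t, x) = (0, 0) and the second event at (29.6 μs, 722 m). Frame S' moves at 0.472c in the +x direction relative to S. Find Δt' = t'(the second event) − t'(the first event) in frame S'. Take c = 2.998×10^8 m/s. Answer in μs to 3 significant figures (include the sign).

γ = 1/√(1 − 0.472²) = 1.1343
Δt' = γ(Δt − vΔx/c²) = 1.1343 × (29.6 μs − 0.472×722 m / (2.998×10^8 m/s))
= 1.1343 × (28.463 μs) = 32.3 μs

Δt' ≈ 32.3 μs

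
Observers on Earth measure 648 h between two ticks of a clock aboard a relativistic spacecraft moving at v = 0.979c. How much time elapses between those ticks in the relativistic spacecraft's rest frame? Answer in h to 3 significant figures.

γ = 1/√(1 − 0.979²) = 4.9053
Proper time: τ₀ = Δt/γ = 648/4.9053 = 132 h

τ₀ ≈ 132 h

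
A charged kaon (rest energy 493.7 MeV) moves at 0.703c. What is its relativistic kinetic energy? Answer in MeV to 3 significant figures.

γ = 1/√(1 − 0.703²) = 1.4061
K = (γ − 1)m₀c² = (1.4061 − 1) × 493.7 MeV = 0.40609 × 493.7 MeV = 200 MeV

K ≈ 200 MeV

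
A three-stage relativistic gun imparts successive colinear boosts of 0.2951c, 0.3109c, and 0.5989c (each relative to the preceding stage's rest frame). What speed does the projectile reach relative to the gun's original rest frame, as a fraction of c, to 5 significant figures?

Compose boost 2: (0.3109 + 0.2951)/(1 + 0.3109×0.2951) = 0.60600/1.091747 = 0.5550739
Compose boost 3: (0.5989 + 0.5550739)/(1 + 0.5989×0.5550739) = 1.153974/1.332434 = 0.86606

u ≈ 0.86606c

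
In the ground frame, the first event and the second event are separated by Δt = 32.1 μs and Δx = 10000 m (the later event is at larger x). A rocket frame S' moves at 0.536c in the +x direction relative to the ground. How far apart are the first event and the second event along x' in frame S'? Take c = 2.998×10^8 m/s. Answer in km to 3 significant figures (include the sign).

γ = 1/√(1 − 0.536²) = 1.1845
Δx' = γ(Δx − vΔt) = 1.1845 × (10000 m − 0.536×(2.998×10^8 m/s)×32.1×10^-6 s)
= 1.1845 × (4841.8 m) = 5.74 km

Δx' ≈ 5.74 km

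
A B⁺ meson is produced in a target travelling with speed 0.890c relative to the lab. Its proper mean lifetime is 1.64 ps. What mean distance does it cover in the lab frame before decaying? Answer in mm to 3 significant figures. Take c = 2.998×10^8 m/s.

d ≈ 0.960 mm

γ = 1/√(1 − 0.890²) = 2.1932
Dilated lifetime: Δt = γτ₀ = 2.1932 × 1.64 ps = 3.5968 ps
d = vΔt = 0.890c × 3.5968 ps = 2.6682×10^8 m/s × 3.5968×10^-12 s = 0.960 mm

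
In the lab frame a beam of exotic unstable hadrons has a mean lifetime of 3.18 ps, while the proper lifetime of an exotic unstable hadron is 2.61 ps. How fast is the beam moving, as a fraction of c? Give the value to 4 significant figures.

β ≈ 0.5713

γ = Δt/τ₀ = 3.18/2.61 = 1.21839
β = √(1 − 1/γ²) = √(1 − 1/1.21839²) = 0.5713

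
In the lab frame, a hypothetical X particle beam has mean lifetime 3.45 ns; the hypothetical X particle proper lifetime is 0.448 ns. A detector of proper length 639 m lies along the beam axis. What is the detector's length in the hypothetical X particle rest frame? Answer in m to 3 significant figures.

L ≈ 83.0 m

Time dilation ⇒ γ = Δt/τ₀ = 3.45/0.448 = 7.7009
Length contraction: L = L₀/γ = 639/7.7009 = 83.0 m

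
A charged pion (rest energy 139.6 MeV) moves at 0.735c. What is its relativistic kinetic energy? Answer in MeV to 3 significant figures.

γ = 1/√(1 − 0.735²) = 1.4748
K = (γ − 1)m₀c² = (1.4748 − 1) × 139.6 MeV = 0.47478 × 139.6 MeV = 66.3 MeV

K ≈ 66.3 MeV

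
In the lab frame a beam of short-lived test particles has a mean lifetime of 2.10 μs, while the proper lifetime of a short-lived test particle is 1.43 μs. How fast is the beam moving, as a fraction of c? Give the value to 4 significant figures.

β ≈ 0.7323

γ = Δt/τ₀ = 2.10/1.43 = 1.46853
β = √(1 − 1/γ²) = √(1 − 1/1.46853²) = 0.7323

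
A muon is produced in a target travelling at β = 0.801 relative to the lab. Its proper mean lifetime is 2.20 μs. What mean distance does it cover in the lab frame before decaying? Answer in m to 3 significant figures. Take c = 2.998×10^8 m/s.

γ = 1/√(1 − 0.801²) = 1.6704
Dilated lifetime: Δt = γτ₀ = 1.6704 × 2.20 μs = 3.6748 μs
d = vΔt = 0.801c × 3.6748 μs = 2.4014×10^8 m/s × 3.6748×10^-6 s = 882 m

d ≈ 882 m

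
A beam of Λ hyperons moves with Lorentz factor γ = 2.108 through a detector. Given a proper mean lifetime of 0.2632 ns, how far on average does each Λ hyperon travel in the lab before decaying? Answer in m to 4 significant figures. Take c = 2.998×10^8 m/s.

d ≈ 0.1464 m

β = √(1 − 1/γ²) = √(1 − 1/2.108²) = 0.880318
Dilated lifetime: Δt = γτ₀ = 2.108 × 0.2632 ns = 0.554826 ns
d = vΔt = 0.880318c × 0.554826 ns = 2.63919×10^8 m/s × 5.54826×10^-10 s = 0.1464 m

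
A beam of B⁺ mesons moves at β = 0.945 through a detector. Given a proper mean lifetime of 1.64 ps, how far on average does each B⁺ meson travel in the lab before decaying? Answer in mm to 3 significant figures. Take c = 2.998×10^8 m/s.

γ = 1/√(1 − 0.945²) = 3.0574
Dilated lifetime: Δt = γτ₀ = 3.0574 × 1.64 ps = 5.0142 ps
d = vΔt = 0.945c × 5.0142 ps = 2.8331×10^8 m/s × 5.0142×10^-12 s = 1.42 mm

d ≈ 1.42 mm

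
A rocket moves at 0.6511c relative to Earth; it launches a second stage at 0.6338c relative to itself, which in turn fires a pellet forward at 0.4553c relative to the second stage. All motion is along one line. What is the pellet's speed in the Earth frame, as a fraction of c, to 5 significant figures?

u ≈ 0.96516c

Compose boost 2: (0.6338 + 0.6511)/(1 + 0.6338×0.6511) = 1.2849/1.412667 = 0.9095561
Compose boost 3: (0.4553 + 0.9095561)/(1 + 0.4553×0.9095561) = 1.364856/1.414121 = 0.96516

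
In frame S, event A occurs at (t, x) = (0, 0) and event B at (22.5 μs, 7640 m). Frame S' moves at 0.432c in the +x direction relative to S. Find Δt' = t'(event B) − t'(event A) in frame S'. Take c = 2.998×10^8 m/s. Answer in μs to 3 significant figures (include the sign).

γ = 1/√(1 − 0.432²) = 1.1088
Δt' = γ(Δt − vΔx/c²) = 1.1088 × (22.5 μs − 0.432×7640 m / (2.998×10^8 m/s))
= 1.1088 × (11.491 μs) = 12.7 μs

Δt' ≈ 12.7 μs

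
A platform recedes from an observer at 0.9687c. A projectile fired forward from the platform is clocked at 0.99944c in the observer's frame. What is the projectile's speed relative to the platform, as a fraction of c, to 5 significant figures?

u' ≈ 0.96538c

Inverse velocity addition: u' = (u − v)/(1 − uv/c²)
= (0.99944 − 0.9687)/(1 − 0.99944×0.9687) = 0.030740/0.03184247 = 0.96538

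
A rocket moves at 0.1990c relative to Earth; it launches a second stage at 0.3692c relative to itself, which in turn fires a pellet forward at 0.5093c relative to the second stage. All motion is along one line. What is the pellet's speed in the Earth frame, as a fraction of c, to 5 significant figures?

u ≈ 0.81808c

Compose boost 2: (0.3692 + 0.1990)/(1 + 0.3692×0.1990) = 0.56820/1.073471 = 0.5293111
Compose boost 3: (0.5093 + 0.5293111)/(1 + 0.5093×0.5293111) = 1.038611/1.269578 = 0.81808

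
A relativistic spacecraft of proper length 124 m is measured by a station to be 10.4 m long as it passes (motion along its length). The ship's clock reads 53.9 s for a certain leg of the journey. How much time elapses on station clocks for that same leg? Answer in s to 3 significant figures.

Δt ≈ 643 s

Length contraction ⇒ γ = L₀/L = 124/10.4 = 11.923
Time dilation: Δt = γτ₀ = 11.923 × 53.9 s = 643 s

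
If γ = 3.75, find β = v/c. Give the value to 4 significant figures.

β ≈ 0.9638

β = √(1 − 1/γ²) = √(1 − 1/3.75²) = √(0.928889) = 0.9638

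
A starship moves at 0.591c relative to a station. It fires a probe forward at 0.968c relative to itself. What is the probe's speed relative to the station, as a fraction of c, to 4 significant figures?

Relativistic velocity addition: u = (u' + v)/(1 + u'v/c²)
= (0.968 + 0.591)/(1 + 0.968×0.591) = 1.559/1.57209 = 0.9917

u ≈ 0.9917c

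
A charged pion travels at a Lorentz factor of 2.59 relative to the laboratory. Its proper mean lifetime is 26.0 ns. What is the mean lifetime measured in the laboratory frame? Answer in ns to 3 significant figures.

Δt ≈ 67.3 ns

γ = 2.59 (given)
Time dilation: Δt = γτ₀ = 2.59 × 26.0 ns = 67.3 ns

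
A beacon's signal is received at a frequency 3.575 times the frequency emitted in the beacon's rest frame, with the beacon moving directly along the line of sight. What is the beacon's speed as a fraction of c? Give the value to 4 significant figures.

β ≈ 0.8549

f_obs/f_src = √((1+β)/(1−β)) = 3.575  ⇒  (1+β)/(1−β) = 12.7806
β = |1 − D²|/(1 + D²) = |1 − 12.7806|/(1 + 12.7806) = 0.8549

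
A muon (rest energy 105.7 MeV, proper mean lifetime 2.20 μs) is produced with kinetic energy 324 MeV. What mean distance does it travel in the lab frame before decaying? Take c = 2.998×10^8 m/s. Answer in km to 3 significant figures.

d ≈ 2.60 km

γ = 1 + K/(m₀c²) = 1 + 324/105.7 = 4.0653
β = √(1 − 1/γ²) = 0.96927
Dilated lifetime: γτ₀ = 4.0653 × 2.20 μs = 8.9436 μs
d = βc·γτ₀ = 0.96927 × (2.998×10^8 m/s) × 8.9436×10^-6 s = 2.60 km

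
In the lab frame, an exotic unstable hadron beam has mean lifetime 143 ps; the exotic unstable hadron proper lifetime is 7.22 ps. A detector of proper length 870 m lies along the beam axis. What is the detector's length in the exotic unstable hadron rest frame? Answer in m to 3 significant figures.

Time dilation ⇒ γ = Δt/τ₀ = 143/7.22 = 19.806
Length contraction: L = L₀/γ = 870/19.806 = 43.9 m

L ≈ 43.9 m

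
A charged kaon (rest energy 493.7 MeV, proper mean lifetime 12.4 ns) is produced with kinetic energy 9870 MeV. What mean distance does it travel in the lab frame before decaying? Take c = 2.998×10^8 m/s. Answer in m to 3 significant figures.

γ = 1 + K/(m₀c²) = 1 + 9870/493.7 = 20.992
β = √(1 − 1/γ²) = 0.99886
Dilated lifetime: γτ₀ = 20.992 × 12.4 ns = 260.30 ns
d = βc·γτ₀ = 0.99886 × (2.998×10^8 m/s) × 2.6030×10^-7 s = 77.9 m

d ≈ 77.9 m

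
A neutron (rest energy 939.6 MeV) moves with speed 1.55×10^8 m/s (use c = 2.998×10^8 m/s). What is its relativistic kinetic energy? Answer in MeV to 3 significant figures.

K ≈ 158 MeV

β = v/c = 1.55×10^8 / 2.998×10^8 = 0.51701
γ = 1/√(1 − 0.51701²) = 1.1683
K = (γ − 1)m₀c² = (1.1683 − 1) × 939.6 MeV = 0.16825 × 939.6 MeV = 158 MeV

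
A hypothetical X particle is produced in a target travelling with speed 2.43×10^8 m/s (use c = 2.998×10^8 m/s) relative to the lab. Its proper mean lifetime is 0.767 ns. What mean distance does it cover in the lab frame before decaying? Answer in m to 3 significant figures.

β = v/c = 2.43×10^8 / 2.998×10^8 = 0.81054
γ = 1/√(1 − 0.81054²) = 1.7074
Dilated lifetime: Δt = γτ₀ = 1.7074 × 0.767 ns = 1.3096 ns
d = vΔt = 0.81054c × 1.3096 ns = 2.4300×10^8 m/s × 1.3096×10^-9 s = 0.318 m

d ≈ 0.318 m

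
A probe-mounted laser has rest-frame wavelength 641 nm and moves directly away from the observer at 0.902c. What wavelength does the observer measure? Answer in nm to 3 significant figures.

Relativistic Doppler: λ_obs = λ_src √((1+β)/(1−β))
= 641 × √(1.9020/0.098000) = 641 × 4.4055 = 2820 nm

λ_obs ≈ 2820 nm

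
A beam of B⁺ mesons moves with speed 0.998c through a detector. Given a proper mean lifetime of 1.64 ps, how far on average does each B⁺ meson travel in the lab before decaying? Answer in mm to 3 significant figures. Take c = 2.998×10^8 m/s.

d ≈ 7.76 mm

γ = 1/√(1 − 0.998²) = 15.819
Dilated lifetime: Δt = γτ₀ = 15.819 × 1.64 ps = 25.944 ps
d = vΔt = 0.998c × 25.944 ps = 2.9920×10^8 m/s × 2.5944×10^-11 s = 7.76 mm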